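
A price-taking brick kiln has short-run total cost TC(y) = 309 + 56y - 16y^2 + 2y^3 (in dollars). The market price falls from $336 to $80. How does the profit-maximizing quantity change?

MC = 56 - 32y + 6y^2; the shutdown threshold is min AVC = $24 (at y = 4).
At P = $336 ≥ min AVC, set P = MC on the rising branch: y = 10.
At P = $80 ≥ min AVC, set P = MC: y = 6. The firm stays open but cuts output.

Output falls from 10 to 6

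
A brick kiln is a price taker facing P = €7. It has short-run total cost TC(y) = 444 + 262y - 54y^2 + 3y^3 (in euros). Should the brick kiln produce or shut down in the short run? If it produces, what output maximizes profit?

Shut down

Variable cost is VC = 262y - 54y^2 + 3y^3, so AVC = VC/y = 262 - 54y + 3y^2 and MC = dTC/dy = 262 - 108y + 9y^2.
The AVC parabola has its vertex at y = 54/6 = 9, where AVC = 262 - 54·9 + 3·9^2 = €19.
Since P = €7 < min AVC = €19, price fails to cover variable cost at any output.
The firm minimizes its loss by shutting down and losing only its fixed cost of €444.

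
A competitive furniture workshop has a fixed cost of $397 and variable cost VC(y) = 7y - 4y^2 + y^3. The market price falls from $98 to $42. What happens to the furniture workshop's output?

Output falls from 7 to 5

MC = 7 - 8y + 3y^2; the shutdown threshold is min AVC = $3 (at y = 2).
At P = $98 ≥ min AVC, set P = MC on the rising branch: y = 7.
At P = $42 ≥ min AVC, set P = MC: y = 5. The firm stays open but cuts output.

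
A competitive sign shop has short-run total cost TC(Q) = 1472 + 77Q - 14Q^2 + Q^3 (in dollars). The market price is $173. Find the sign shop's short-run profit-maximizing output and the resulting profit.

Profit = -$32 at Q = 12

AVC = 77 - 14Q + Q^2 has its minimum $28 at Q = 7; price $173 clears that bar, so the firm operates.
With MC = 77 - 28Q + 3Q^2, P = MC on the upward-sloping part at Q* = 12.
TR = 173·12 = 2076. TC = 1472 + 636 = 2108. Profit = 2076 − 2108 = -$32.
That loss of $32 beats the $1472 the firm would lose by shutting down; producing recovers $1440 of fixed cost.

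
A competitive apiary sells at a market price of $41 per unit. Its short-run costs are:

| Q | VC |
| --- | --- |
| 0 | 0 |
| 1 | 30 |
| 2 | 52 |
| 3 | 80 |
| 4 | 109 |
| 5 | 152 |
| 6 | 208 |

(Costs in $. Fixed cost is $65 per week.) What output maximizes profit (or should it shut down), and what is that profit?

Profit at each row (π = 41Q − TC): Q=0: -65; Q=1: -54; Q=2: -35; Q=3: -22; Q=4: -10; Q=5: -12; Q=6: -27.
Profit is maximized at Q = 4. AVC there is 109/4 = $27.25 ≤ P, so producing beats shutting down (which would give -$65).

Q = 4; profit = -$10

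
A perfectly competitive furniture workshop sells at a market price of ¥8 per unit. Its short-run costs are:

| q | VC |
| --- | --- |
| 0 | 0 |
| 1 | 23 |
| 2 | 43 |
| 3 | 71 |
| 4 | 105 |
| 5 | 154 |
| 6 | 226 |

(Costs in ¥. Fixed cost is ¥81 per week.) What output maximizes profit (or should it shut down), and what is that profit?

Compute π = P·q − TC at each output: q=0: -81; q=1: -96; q=2: -108; q=3: -128; q=4: -154; q=5: -195; q=6: -259.
Profit is highest at q = 0. Equivalently, the lowest AVC in the table is 43/2 ≈ ¥21.50 at q = 2, and P = ¥8 falls below it — price never covers variable cost, so the firm shuts down and loses only its fixed cost.

q = 0 (shut down); profit = -¥81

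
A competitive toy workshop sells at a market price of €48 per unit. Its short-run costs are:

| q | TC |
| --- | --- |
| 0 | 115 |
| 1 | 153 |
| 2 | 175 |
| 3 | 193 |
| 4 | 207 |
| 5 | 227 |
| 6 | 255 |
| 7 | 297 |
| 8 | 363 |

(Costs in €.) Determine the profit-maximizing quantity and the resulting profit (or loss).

q = 7; profit = €39

Profit at each row (π = 48q − TC): q=0: -115; q=1: -105; q=2: -79; q=3: -49; q=4: -15; q=5: 13; q=6: 33; q=7: 39; q=8: 21.
Profit is maximized at q = 7. AVC there is 182/7 = €26 ≤ P, so producing beats shutting down (which would give -€115).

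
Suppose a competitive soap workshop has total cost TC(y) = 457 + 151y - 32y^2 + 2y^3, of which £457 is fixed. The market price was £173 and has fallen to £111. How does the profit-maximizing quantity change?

Output falls from 11 to 10

AVC = 151 - 32y + 2y^2, minimized at y = 8 where min AVC = £23. MC = 151 - 64y + 6y^2.
With P = £173 above the shutdown price, P = MC gives y = 11.
At P = £111 ≥ min AVC, set P = MC: y = 10. The firm stays open but cuts output.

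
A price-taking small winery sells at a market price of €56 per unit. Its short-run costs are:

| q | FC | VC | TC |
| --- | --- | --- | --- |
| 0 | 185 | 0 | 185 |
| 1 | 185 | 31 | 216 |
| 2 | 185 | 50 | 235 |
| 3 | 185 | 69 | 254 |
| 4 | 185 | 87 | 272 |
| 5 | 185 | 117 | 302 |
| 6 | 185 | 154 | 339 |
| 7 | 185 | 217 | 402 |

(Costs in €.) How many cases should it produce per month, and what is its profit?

q = 6; profit = -€3

Tabulate TR − TC: q=0: -185; q=1: -160; q=2: -123; q=3: -86; q=4: -48; q=5: -22; q=6: -3; q=7: -10.
Profit is maximized at q = 6. AVC there is 154/6 = €25.67 ≤ P, so producing beats shutting down (which would give -€185).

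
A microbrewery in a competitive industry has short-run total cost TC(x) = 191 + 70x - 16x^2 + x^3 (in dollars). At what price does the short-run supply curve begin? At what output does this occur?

$6 per unit, at x = 8

The shutdown price is the minimum of AVC. VC = 70x - 16x^2 + x^3, so AVC = 70 - 16x + x^2.
At the minimum of AVC, MC = AVC. MC = 70 - 32x + 3x^2; setting MC = AVC gives 2x^2 - 16x = 0, so x = 8. min AVC = 6.
The firm shuts down for any P below $6.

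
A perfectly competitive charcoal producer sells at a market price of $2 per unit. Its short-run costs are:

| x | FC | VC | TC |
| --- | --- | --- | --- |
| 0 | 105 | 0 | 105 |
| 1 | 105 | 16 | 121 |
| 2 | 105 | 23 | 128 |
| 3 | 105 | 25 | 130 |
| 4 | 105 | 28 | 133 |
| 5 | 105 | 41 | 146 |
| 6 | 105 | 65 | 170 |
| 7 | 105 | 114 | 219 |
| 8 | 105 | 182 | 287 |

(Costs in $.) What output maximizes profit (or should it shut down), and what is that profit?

Profit at each row (π = 2x − TC): x=0: -105; x=1: -119; x=2: -124; x=3: -124; x=4: -125; x=5: -136; x=6: -158; x=7: -205; x=8: -271.
Profit is highest at x = 0. Equivalently, the lowest AVC in the table is 28/4 ≈ $7 at x = 4, and P = $2 falls below it — price never covers variable cost, so the firm shuts down and loses only its fixed cost.

x = 0 (shut down); profit = -$105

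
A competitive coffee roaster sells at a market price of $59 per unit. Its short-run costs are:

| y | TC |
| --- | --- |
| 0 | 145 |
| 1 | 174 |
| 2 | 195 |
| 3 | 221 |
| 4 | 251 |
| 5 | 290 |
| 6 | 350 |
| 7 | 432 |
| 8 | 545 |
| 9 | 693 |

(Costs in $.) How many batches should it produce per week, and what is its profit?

Tabulate TR − TC: y=0: -145; y=1: -115; y=2: -77; y=3: -44; y=4: -15; y=5: 5; y=6: 4; y=7: -19; y=8: -73; y=9: -162.
Profit is maximized at y = 5. AVC there is 145/5 = $29 ≤ P, so producing beats shutting down (which would give -$145).

y = 5; profit = $5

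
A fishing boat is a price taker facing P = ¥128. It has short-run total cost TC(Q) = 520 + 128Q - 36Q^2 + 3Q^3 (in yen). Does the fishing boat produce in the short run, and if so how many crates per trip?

Produce at Q = 8

Variable cost is VC = 128Q - 36Q^2 + 3Q^3, so AVC = VC/Q = 128 - 36Q + 3Q^2 and MC = dTC/dQ = 128 - 72Q + 9Q^2.
AVC is minimized where dAVC/dQ = -36 + 6Q = 0, at Q = 6; min AVC = 128 - 36·6 + 3·6^2 = ¥20.
Because ¥128 ≥ ¥20, revenue can cover variable cost; the firm operates.
P = MC gives -72Q + 9Q^2 = 0, with roots 0 and 8. Take the larger (rising MC): Q* = 8.
Check: AVC at Q = 8 is ¥32 ≤ P, so revenue covers variable cost.
Profit = P·Q − TC = 128·8 − 776 = ¥248.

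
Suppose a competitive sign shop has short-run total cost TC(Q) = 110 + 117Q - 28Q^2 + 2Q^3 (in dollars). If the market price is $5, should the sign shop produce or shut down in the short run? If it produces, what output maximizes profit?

Shut down

Strip out fixed cost: VC = 117Q - 28Q^2 + 2Q^3. Then AVC = 117 - 28Q + 2Q^2 and MC = 117 - 56Q + 6Q^2.
The AVC parabola has its vertex at Q = 28/4 = 7, where AVC = 117 - 28·7 + 2·7^2 = $19.
Since P = $5 < min AVC = $19, price fails to cover variable cost at any output.
The firm minimizes its loss by shutting down and losing only its fixed cost of $110.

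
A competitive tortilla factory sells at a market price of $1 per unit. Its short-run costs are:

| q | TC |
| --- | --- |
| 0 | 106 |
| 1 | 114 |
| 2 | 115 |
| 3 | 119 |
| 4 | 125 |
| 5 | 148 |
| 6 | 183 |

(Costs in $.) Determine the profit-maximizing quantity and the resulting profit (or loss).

Tabulate TR − TC: q=0: -106; q=1: -113; q=2: -113; q=3: -116; q=4: -121; q=5: -143; q=6: -177.
Profit is highest at q = 0. Equivalently, the lowest AVC in the table is 13/3 ≈ $4.33 at q = 3, and P = $1 falls below it — price never covers variable cost, so the firm shuts down and loses only its fixed cost.

q = 0 (shut down); profit = -$106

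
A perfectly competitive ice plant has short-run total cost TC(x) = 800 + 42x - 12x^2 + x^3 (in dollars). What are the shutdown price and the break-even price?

Shutdown price = min AVC. AVC = 42 - 12x + x^2, with vertex at x = 6 and minimum $6.
ATC = 800/x + 42 - 12x + x^2. Setting dATC/dx = −800/x^2 − 12 + 2x = 0 gives x = 10 (since 2·10^3 − 12·10^2 = 800).
min ATC = 800/10 + 42 − 12·10 + 10^2 = $102. That is the break-even price.
Between these two prices the firm operates at a loss; above $102 it earns a profit.

Shutdown price = $6; break-even price = $102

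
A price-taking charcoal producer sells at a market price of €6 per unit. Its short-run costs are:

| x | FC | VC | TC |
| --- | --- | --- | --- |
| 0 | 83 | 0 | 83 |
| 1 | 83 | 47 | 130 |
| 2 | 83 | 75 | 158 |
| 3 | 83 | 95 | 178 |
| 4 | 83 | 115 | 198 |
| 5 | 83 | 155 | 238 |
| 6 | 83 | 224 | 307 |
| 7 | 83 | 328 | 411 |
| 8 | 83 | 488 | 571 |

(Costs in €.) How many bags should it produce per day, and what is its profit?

x = 0 (shut down); profit = -€83

Compute π = P·x − TC at each output: x=0: -83; x=1: -124; x=2: -146; x=3: -160; x=4: -174; x=5: -208; x=6: -271; x=7: -369; x=8: -523.
Profit is highest at x = 0. Equivalently, the lowest AVC in the table is 115/4 ≈ €28.75 at x = 4, and P = €6 falls below it — price never covers variable cost, so the firm shuts down and loses only its fixed cost.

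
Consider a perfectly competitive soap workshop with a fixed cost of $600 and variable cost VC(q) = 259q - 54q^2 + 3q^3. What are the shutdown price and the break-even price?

Shutdown price = min AVC. AVC = 259 - 54q + 3q^2, with vertex at q = 9 and minimum $16.
ATC = 600/q + 259 - 54q + 3q^2. Setting dATC/dq = −600/q^2 − 54 + 6q = 0 gives q = 10 (since 6·10^3 − 54·10^2 = 600).
min ATC = 600/10 + 259 − 54·10 + 3·10^2 = $79. That is the break-even price.
Between these two prices the firm operates at a loss; above $79 it earns a profit.

Shutdown price = $16; break-even price = $79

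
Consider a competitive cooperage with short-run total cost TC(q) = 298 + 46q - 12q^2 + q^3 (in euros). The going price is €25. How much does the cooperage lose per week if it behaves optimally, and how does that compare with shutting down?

AVC = 46 - 12q + q^2 has its minimum €10 at q = 6; price €25 clears that bar, so the firm operates.
With MC = 46 - 24q + 3q^2, P = MC on the upward-sloping part at q* = 7.
TR = 25·7 = 175. TC = 298 + 77 = 375. Profit = 175 − 375 = -€200.
That loss of €200 beats the €298 the firm would lose by shutting down; producing recovers €98 of fixed cost.

Profit = -€200 at q = 7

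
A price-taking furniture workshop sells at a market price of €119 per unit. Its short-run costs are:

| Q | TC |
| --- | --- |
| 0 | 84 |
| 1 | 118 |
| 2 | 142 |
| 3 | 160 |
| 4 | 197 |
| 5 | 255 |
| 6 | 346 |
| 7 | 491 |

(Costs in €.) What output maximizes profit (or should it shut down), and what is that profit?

Profit at each row (π = 119Q − TC): Q=0: -84; Q=1: 1; Q=2: 96; Q=3: 197; Q=4: 279; Q=5: 340; Q=6: 368; Q=7: 342.
Profit is maximized at Q = 6. AVC there is 262/6 = €43.67 ≤ P, so producing beats shutting down (which would give -€84).

Q = 6; profit = €368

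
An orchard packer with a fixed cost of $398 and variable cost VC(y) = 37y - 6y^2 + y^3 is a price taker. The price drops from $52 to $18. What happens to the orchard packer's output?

Output falls from 5 to 0 (the firm shuts down)

MC = 37 - 12y + 3y^2; the shutdown threshold is min AVC = $28 (at y = 3).
With P = $52 above the shutdown price, P = MC gives y = 5.
At P = $18 < min AVC = $28, price no longer covers variable cost at any output, so the firm shuts down: y = 0.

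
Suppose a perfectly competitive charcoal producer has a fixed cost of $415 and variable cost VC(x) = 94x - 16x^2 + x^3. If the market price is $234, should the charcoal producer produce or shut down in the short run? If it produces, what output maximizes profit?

From TC, MC = TC'(x) = 94 - 32x + 3x^2 and AVC = VC/x = 94 - 16x + x^2.
AVC hits its minimum where MC = AVC, at x = 8, giving min AVC = 94 - 16·8 + 8^2 = $30.
Because $234 ≥ $30, revenue can cover variable cost; the firm operates.
Set P = MC: 234 = 94 - 32x + 3x^2 → -140 - 32x + 3x^2 = 0. The roots are x = -10/3 and x = 14; the profit-maximizing output is on the rising part of MC, so x* = 14.
Check: AVC at x = 14 is $66 ≤ P, so revenue covers variable cost.
Profit = P·x − TC = 234·14 − 1339 = $1937.

Produce at x = 14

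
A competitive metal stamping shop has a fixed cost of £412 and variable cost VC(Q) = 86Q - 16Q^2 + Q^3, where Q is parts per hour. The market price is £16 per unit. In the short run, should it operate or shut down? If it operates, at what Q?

Shut down

Variable cost is VC = 86Q - 16Q^2 + Q^3, so AVC = VC/Q = 86 - 16Q + Q^2 and MC = dTC/dQ = 86 - 32Q + 3Q^2.
AVC is minimized where dAVC/dQ = -16 + 2Q = 0, at Q = 8; min AVC = 86 - 16·8 + 8^2 = £22.
Since P = £16 < min AVC = £22, price fails to cover variable cost at any output.
Shutting down limits the loss to fixed cost, £412.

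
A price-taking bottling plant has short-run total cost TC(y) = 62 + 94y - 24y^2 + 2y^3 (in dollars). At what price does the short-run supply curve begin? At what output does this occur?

$22 per unit, at y = 6

Short-run supply begins at min AVC. From VC = 94y - 24y^2 + 2y^3, AVC = 94 - 24y + 2y^2.
At the minimum of AVC, MC = AVC. MC = 94 - 48y + 6y^2; setting MC = AVC gives 4y^2 - 24y = 0, so y = 6. min AVC = 22.
So the shutdown price is $22.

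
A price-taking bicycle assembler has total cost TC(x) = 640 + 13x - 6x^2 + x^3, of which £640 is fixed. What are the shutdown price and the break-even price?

AVC = 13 - 6x + x^2; minimized at x = 3, giving min AVC = £4. That is the shutdown price.
ATC = 640/x + 13 - 6x + x^2. Setting dATC/dx = −640/x^2 − 6 + 2x = 0 gives x = 8 (since 2·8^3 − 6·8^2 = 640).
min ATC = 640/8 + 13 − 6·8 + 8^2 = £109. That is the break-even price.
Between these two prices the firm operates at a loss; above £109 it earns a profit.

Shutdown price = £4; break-even price = £109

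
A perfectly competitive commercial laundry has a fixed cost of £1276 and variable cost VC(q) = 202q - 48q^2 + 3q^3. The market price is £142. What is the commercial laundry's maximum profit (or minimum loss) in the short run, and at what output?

Profit = -£76 at q = 10

AVC = 202 - 48q + 3q^2 has its minimum £10 at q = 8; price £142 clears that bar, so the firm operates.
MC = 202 - 96q + 9q^2. Setting P = MC and taking the root on the rising branch gives q* = 10.
TR = 142·10 = 1420. TC = 1276 + 220 = 1496. Profit = 1420 − 1496 = -£76.
That loss of £76 beats the £1276 the firm would lose by shutting down; producing recovers £1200 of fixed cost.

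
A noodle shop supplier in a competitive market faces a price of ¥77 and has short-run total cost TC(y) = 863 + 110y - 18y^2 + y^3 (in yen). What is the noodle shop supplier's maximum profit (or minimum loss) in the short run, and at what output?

Profit = -¥379 at y = 11

AVC = 110 - 18y + y^2; min AVC = ¥29 at y = 9. Since P = ¥77 ≥ min AVC, the firm produces.
MC = 110 - 36y + 3y^2. Setting P = MC and taking the root on the rising branch gives y* = 11.
TR = 77·11 = 847. TC = 863 + 363 = 1226. Profit = 847 − 1226 = -¥379.
By producing, the firm covers all variable cost plus ¥484 of fixed cost; shutting down would lose the full ¥863.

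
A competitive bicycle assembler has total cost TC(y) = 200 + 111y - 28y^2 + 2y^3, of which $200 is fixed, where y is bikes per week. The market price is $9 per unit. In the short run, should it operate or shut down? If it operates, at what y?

Shut down

Variable cost is VC = 111y - 28y^2 + 2y^3, so AVC = VC/y = 111 - 28y + 2y^2 and MC = dTC/dy = 111 - 56y + 6y^2.
AVC is minimized where dAVC/dy = -28 + 4y = 0, at y = 7; min AVC = 111 - 28·7 + 2·7^2 = $13.
With P < min AVC ($9 < $13), every unit sold adds to the loss.
Shutting down limits the loss to fixed cost, $200.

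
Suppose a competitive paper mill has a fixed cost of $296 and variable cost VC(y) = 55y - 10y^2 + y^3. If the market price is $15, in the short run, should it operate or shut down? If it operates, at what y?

Strip out fixed cost: VC = 55y - 10y^2 + y^3. Then AVC = 55 - 10y + y^2 and MC = 55 - 20y + 3y^2.
AVC is minimized where dAVC/dy = -10 + 2y = 0, at y = 5; min AVC = 55 - 10·5 + 5^2 = $30.
P = $15 lies below min AVC = $30; no output level covers variable cost.
Best response: produce nothing and absorb the $296 fixed cost.

Shut down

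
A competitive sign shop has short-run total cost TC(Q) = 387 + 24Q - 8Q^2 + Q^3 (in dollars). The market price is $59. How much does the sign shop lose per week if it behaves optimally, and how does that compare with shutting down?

AVC = 24 - 8Q + Q^2; min AVC = $8 at Q = 4. Since P = $59 ≥ min AVC, the firm produces.
With MC = 24 - 16Q + 3Q^2, P = MC on the upward-sloping part at Q* = 7.
TR = 59·7 = 413. TC = 387 + 119 = 506. Profit = 413 − 506 = -$93.
That loss of $93 beats the $387 the firm would lose by shutting down; producing recovers $294 of fixed cost.

Profit = -$93 at Q = 7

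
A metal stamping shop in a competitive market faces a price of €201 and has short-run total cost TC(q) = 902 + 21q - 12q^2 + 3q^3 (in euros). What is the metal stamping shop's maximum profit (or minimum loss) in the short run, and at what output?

AVC = 21 - 12q + 3q^2 has its minimum €9 at q = 2; price €201 clears that bar, so the firm operates.
MC = 21 - 24q + 9q^2. Setting P = MC and taking the root on the rising branch gives q* = 6.
TR = 201·6 = 1206. TC = 902 + 342 = 1244. Profit = 1206 − 1244 = -€38.
Shutting down would mean losing the fixed cost of €902, so operating at a loss of €38 is better by €864.

Profit = -€38 at q = 6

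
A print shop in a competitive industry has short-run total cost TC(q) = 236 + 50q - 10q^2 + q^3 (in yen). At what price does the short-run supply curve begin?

¥25 per unit

The firm shuts down when price falls below the minimum of average variable cost. AVC = VC/q = 50 - 10q + q^2.
At the minimum of AVC, MC = AVC. MC = 50 - 20q + 3q^2; setting MC = AVC gives 2q^2 - 10q = 0, so q = 5. min AVC = 25.
The firm shuts down for any P below ¥25.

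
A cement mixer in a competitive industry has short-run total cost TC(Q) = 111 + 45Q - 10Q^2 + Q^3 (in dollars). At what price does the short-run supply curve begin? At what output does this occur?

The firm shuts down when price falls below the minimum of average variable cost. AVC = VC/Q = 45 - 10Q + Q^2.
At the minimum of AVC, MC = AVC. MC = 45 - 20Q + 3Q^2; setting MC = AVC gives 2Q^2 - 10Q = 0, so Q = 5. min AVC = 20.
So the shutdown price is $20.

$20 per unit, at Q = 5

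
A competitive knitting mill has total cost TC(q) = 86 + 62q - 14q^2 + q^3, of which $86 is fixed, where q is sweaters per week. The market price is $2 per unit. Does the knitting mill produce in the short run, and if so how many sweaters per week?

Shut down

Strip out fixed cost: VC = 62q - 14q^2 + q^3. Then AVC = 62 - 14q + q^2 and MC = 62 - 28q + 3q^2.
AVC is minimized where dAVC/dq = -14 + 2q = 0, at q = 7; min AVC = 62 - 14·7 + 7^2 = $13.
Since P = $2 < min AVC = $13, price fails to cover variable cost at any output.
The firm minimizes its loss by shutting down and losing only its fixed cost of $86.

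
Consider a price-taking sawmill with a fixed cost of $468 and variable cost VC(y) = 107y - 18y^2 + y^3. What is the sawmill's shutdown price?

$26 per unit

Short-run supply begins at min AVC. From VC = 107y - 18y^2 + y^3, AVC = 107 - 18y + y^2.
At the minimum of AVC, MC = AVC. MC = 107 - 36y + 3y^2; setting MC = AVC gives 2y^2 - 18y = 0, so y = 9. min AVC = 26.
The firm shuts down for any P below $26.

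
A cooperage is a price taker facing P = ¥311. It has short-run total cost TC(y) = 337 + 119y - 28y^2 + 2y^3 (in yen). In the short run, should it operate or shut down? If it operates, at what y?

From TC, MC = TC'(y) = 119 - 56y + 6y^2 and AVC = VC/y = 119 - 28y + 2y^2.
AVC hits its minimum where MC = AVC, at y = 7, giving min AVC = 119 - 28·7 + 2·7^2 = ¥21.
P = ¥311 exceeds min AVC = ¥21, so the firm stays open.
P = MC gives -192 - 56y + 6y^2 = 0, with roots -8/3 and 12. Take the larger (rising MC): y* = 12.
Check: AVC at y = 12 is ¥71 ≤ P, so revenue covers variable cost.
Profit = P·y − TC = 311·12 − 1189 = ¥2543.

Produce at y = 12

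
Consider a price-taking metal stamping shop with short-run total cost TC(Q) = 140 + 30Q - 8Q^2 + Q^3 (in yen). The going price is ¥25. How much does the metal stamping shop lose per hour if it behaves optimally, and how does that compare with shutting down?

AVC = 30 - 8Q + Q^2; min AVC = ¥14 at Q = 4. Since P = ¥25 ≥ min AVC, the firm produces.
With MC = 30 - 16Q + 3Q^2, P = MC on the upward-sloping part at Q* = 5.
TR = 25·5 = 125. TC = 140 + 75 = 215. Profit = 125 − 215 = -¥90.
By producing, the firm covers all variable cost plus ¥50 of fixed cost; shutting down would lose the full ¥140.

Profit = -¥90 at Q = 5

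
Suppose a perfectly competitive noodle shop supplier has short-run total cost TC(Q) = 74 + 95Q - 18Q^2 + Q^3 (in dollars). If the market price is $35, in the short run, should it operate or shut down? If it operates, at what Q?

From TC, MC = TC'(Q) = 95 - 36Q + 3Q^2 and AVC = VC/Q = 95 - 18Q + Q^2.
AVC is minimized where dAVC/dQ = -18 + 2Q = 0, at Q = 9; min AVC = 95 - 18·9 + 9^2 = $14.
Since P = $35 ≥ min AVC = $14, price covers variable cost and the firm should produce.
Solving P = MC: 60 - 36Q + 3Q^2 = 0 ⇒ Q = 2 or 10. On the upward-sloping branch, Q* = 10.
Check: AVC at Q = 10 is $15 ≤ P, so revenue covers variable cost.
Profit = P·Q − TC = 35·10 − 224 = $126.

Produce at Q = 10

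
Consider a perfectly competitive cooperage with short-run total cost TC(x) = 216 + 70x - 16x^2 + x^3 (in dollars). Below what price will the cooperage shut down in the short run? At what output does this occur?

The firm shuts down when price falls below the minimum of average variable cost. AVC = VC/x = 70 - 16x + x^2.
dAVC/dx = -16 + 2x = 0 gives x = 8. min AVC = 70 - 16·8 + 8^2 = 6.
The firm shuts down for any P below $6.

$6 per unit, at x = 8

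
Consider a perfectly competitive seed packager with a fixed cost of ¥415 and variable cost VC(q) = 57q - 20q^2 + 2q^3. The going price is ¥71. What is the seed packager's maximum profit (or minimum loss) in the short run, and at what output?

Profit = -¥23 at q = 7

AVC = 57 - 20q + 2q^2; min AVC = ¥7 at q = 5. Since P = ¥71 ≥ min AVC, the firm produces.
MC = 57 - 40q + 6q^2. Setting P = MC and taking the root on the rising branch gives q* = 7.
TR = 71·7 = 497. TC = 415 + 105 = 520. Profit = 497 − 520 = -¥23.
By producing, the firm covers all variable cost plus ¥392 of fixed cost; shutting down would lose the full ¥415.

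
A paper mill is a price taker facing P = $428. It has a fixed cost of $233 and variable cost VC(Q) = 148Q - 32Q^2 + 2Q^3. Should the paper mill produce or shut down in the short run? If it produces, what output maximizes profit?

From TC, MC = TC'(Q) = 148 - 64Q + 6Q^2 and AVC = VC/Q = 148 - 32Q + 2Q^2.
AVC is minimized where dAVC/dQ = -32 + 4Q = 0, at Q = 8; min AVC = 148 - 32·8 + 2·8^2 = $20.
P = $428 exceeds min AVC = $20, so the firm stays open.
Solving P = MC: -280 - 64Q + 6Q^2 = 0 ⇒ Q = -10/3 or 14. On the upward-sloping branch, Q* = 14.
Check: AVC at Q = 14 is $92 ≤ P, so revenue covers variable cost.
Profit = P·Q − TC = 428·14 − 1521 = $4471.

Produce at Q = 14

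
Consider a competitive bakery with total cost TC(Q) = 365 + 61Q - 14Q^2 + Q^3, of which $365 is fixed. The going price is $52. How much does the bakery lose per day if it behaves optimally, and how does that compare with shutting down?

AVC = 61 - 14Q + Q^2 has its minimum $12 at Q = 7; price $52 clears that bar, so the firm operates.
With MC = 61 - 28Q + 3Q^2, P = MC on the upward-sloping part at Q* = 9.
TR = 52·9 = 468. TC = 365 + 144 = 509. Profit = 468 − 509 = -$41.
That loss of $41 beats the $365 the firm would lose by shutting down; producing recovers $324 of fixed cost.

Profit = -$41 at Q = 9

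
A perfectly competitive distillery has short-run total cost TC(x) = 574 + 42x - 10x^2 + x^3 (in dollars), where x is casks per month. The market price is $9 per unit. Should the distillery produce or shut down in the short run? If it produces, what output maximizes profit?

Shut down

Strip out fixed cost: VC = 42x - 10x^2 + x^3. Then AVC = 42 - 10x + x^2 and MC = 42 - 20x + 3x^2.
The AVC parabola has its vertex at x = 10/2 = 5, where AVC = 42 - 10·5 + 5^2 = $17.
P = $9 lies below min AVC = $17; no output level covers variable cost.
The firm minimizes its loss by shutting down and losing only its fixed cost of $574.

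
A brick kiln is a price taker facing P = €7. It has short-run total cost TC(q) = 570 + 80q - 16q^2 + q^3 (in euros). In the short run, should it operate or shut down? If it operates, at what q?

Variable cost is VC = 80q - 16q^2 + q^3, so AVC = VC/q = 80 - 16q + q^2 and MC = dTC/dq = 80 - 32q + 3q^2.
The AVC parabola has its vertex at q = 16/2 = 8, where AVC = 80 - 16·8 + 8^2 = €16.
Since P = €7 < min AVC = €16, price fails to cover variable cost at any output.
Best response: produce nothing and absorb the €570 fixed cost.

Shut down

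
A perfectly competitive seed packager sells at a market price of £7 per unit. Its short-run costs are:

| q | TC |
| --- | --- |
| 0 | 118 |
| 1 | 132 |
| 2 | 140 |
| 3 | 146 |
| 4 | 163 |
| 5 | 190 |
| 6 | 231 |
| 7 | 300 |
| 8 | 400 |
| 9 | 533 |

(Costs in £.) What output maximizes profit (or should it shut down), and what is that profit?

q = 0 (shut down); profit = -£118

Compute π = P·q − TC at each output: q=0: -118; q=1: -125; q=2: -126; q=3: -125; q=4: -135; q=5: -155; q=6: -189; q=7: -251; q=8: -344; q=9: -470.
Profit is highest at q = 0. Equivalently, the lowest AVC in the table is 28/3 ≈ £9.33 at q = 3, and P = £7 falls below it — price never covers variable cost, so the firm shuts down and loses only its fixed cost.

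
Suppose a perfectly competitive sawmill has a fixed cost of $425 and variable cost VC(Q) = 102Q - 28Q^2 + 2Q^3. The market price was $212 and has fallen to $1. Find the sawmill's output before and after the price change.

AVC = 102 - 28Q + 2Q^2, minimized at Q = 7 where min AVC = $4. MC = 102 - 56Q + 6Q^2.
At P = $212 ≥ min AVC, set P = MC on the rising branch: Q = 11.
At P = $1 < min AVC = $4, price no longer covers variable cost at any output, so the firm shuts down: Q = 0.

Output falls from 11 to 0 (the firm shuts down)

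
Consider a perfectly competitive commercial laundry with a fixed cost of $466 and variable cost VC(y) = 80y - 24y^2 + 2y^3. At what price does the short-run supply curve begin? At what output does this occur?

$8 per unit, at y = 6

Short-run supply begins at min AVC. From VC = 80y - 24y^2 + 2y^3, AVC = 80 - 24y + 2y^2.
dAVC/dy = -24 + 4y = 0 gives y = 6. min AVC = 80 - 24·6 + 2·6^2 = 8.
The firm shuts down for any P below $8.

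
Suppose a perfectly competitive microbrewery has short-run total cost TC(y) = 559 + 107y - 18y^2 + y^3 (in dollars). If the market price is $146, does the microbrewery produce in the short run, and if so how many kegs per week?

Produce at y = 13

Variable cost is VC = 107y - 18y^2 + y^3, so AVC = VC/y = 107 - 18y + y^2 and MC = dTC/dy = 107 - 36y + 3y^2.
AVC hits its minimum where MC = AVC, at y = 9, giving min AVC = 107 - 18·9 + 9^2 = $26.
Since P = $146 ≥ min AVC = $26, price covers variable cost and the firm should produce.
P = MC gives -39 - 36y + 3y^2 = 0, with roots -1 and 13. Take the larger (rising MC): y* = 13.
Check: AVC at y = 13 is $42 ≤ P, so revenue covers variable cost.
Profit = P·y − TC = 146·13 − 1105 = $793.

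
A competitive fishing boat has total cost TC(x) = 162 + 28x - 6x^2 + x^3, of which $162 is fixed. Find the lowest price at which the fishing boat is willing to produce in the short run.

$19 per unit

The shutdown price is the minimum of AVC. VC = 28x - 6x^2 + x^3, so AVC = 28 - 6x + x^2.
At the minimum of AVC, MC = AVC. MC = 28 - 12x + 3x^2; setting MC = AVC gives 2x^2 - 6x = 0, so x = 3. min AVC = 19.
So the shutdown price is $19.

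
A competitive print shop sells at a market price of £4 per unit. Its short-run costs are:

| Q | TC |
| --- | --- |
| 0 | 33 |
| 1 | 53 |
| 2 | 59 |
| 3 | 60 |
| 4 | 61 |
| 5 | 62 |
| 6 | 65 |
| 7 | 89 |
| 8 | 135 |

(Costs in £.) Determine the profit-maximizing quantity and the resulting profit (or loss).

Profit at each row (π = 4Q − TC): Q=0: -33; Q=1: -49; Q=2: -51; Q=3: -48; Q=4: -45; Q=5: -42; Q=6: -41; Q=7: -61; Q=8: -103.
Profit is highest at Q = 0. Equivalently, the lowest AVC in the table is 32/6 ≈ £5.33 at Q = 6, and P = £4 falls below it — price never covers variable cost, so the firm shuts down and loses only its fixed cost.

Q = 0 (shut down); profit = -£33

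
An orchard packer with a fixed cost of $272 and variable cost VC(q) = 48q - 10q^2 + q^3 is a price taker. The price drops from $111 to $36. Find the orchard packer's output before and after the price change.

MC = 48 - 20q + 3q^2; the shutdown threshold is min AVC = $23 (at q = 5).
With P = $111 above the shutdown price, P = MC gives q = 9.
At P = $36 ≥ min AVC, set P = MC: q = 6. The firm stays open but cuts output.

Output falls from 9 to 6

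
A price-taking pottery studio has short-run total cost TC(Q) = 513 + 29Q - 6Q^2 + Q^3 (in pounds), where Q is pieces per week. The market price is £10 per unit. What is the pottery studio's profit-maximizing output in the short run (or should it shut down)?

Shut down

From TC, MC = TC'(Q) = 29 - 12Q + 3Q^2 and AVC = VC/Q = 29 - 6Q + Q^2.
AVC hits its minimum where MC = AVC, at Q = 3, giving min AVC = 29 - 6·3 + 3^2 = £20.
Since P = £10 < min AVC = £20, price fails to cover variable cost at any output.
Best response: produce nothing and absorb the £513 fixed cost.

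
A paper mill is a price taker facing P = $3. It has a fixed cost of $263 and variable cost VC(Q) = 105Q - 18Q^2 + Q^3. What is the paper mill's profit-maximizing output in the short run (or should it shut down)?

Shut down

Strip out fixed cost: VC = 105Q - 18Q^2 + Q^3. Then AVC = 105 - 18Q + Q^2 and MC = 105 - 36Q + 3Q^2.
AVC hits its minimum where MC = AVC, at Q = 9, giving min AVC = 105 - 18·9 + 9^2 = $24.
With P < min AVC ($3 < $24), every unit sold adds to the loss.
Best response: produce nothing and absorb the $263 fixed cost.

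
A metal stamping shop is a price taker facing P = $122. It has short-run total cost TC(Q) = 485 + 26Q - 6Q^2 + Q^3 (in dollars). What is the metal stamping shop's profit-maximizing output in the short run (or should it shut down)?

Produce at Q = 8

From TC, MC = TC'(Q) = 26 - 12Q + 3Q^2 and AVC = VC/Q = 26 - 6Q + Q^2.
The AVC parabola has its vertex at Q = 6/2 = 3, where AVC = 26 - 6·3 + 3^2 = $17.
P = $122 exceeds min AVC = $17, so the firm stays open.
P = MC gives -96 - 12Q + 3Q^2 = 0, with roots -4 and 8. Take the larger (rising MC): Q* = 8.
Check: AVC at Q = 8 is $42 ≤ P, so revenue covers variable cost.
Profit = P·Q − TC = 122·8 − 821 = $155.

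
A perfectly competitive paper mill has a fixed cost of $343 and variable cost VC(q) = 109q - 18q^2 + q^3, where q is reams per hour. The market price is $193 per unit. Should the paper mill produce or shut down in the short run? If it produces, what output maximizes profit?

Produce at q = 14

From TC, MC = TC'(q) = 109 - 36q + 3q^2 and AVC = VC/q = 109 - 18q + q^2.
AVC hits its minimum where MC = AVC, at q = 9, giving min AVC = 109 - 18·9 + 9^2 = $28.
P = $193 exceeds min AVC = $28, so the firm stays open.
P = MC gives -84 - 36q + 3q^2 = 0, with roots -2 and 14. Take the larger (rising MC): q* = 14.
Check: AVC at q = 14 is $53 ≤ P, so revenue covers variable cost.
Profit = P·q − TC = 193·14 − 1085 = $1617.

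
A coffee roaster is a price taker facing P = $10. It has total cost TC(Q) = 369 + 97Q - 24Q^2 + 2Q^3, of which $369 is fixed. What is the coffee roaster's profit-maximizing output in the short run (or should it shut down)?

Strip out fixed cost: VC = 97Q - 24Q^2 + 2Q^3. Then AVC = 97 - 24Q + 2Q^2 and MC = 97 - 48Q + 6Q^2.
AVC is minimized where dAVC/dQ = -24 + 4Q = 0, at Q = 6; min AVC = 97 - 24·6 + 2·6^2 = $25.
Since P = $10 < min AVC = $25, price fails to cover variable cost at any output.
Shutting down limits the loss to fixed cost, $369.

Shut down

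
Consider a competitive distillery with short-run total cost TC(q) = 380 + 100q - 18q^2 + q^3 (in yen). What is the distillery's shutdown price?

¥19 per unit

The shutdown price is the minimum of AVC. VC = 100q - 18q^2 + q^3, so AVC = 100 - 18q + q^2.
At the minimum of AVC, MC = AVC. MC = 100 - 36q + 3q^2; setting MC = AVC gives 2q^2 - 18q = 0, so q = 9. min AVC = 19.
For P < ¥19 the firm produces nothing.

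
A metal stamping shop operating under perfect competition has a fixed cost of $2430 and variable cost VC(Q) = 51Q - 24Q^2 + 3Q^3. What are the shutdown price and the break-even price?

Shutdown price = $3; break-even price = $348

AVC = 51 - 24Q + 3Q^2; minimized at Q = 4, giving min AVC = $3. That is the shutdown price.
ATC = 2430/Q + 51 - 24Q + 3Q^2. Setting dATC/dQ = −2430/Q^2 − 24 + 6Q = 0 gives Q = 9 (since 6·9^3 − 24·9^2 = 2430).
min ATC = 2430/9 + 51 − 24·9 + 3·9^2 = $348. That is the break-even price.
For $3 ≤ P < $348 the firm produces at a loss; below $3 it shuts down.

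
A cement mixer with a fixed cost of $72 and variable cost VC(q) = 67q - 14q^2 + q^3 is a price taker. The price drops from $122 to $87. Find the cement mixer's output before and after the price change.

MC = 67 - 28q + 3q^2; the shutdown threshold is min AVC = $18 (at q = 7).
With P = $122 above the shutdown price, P = MC gives q = 11.
At P = $87 ≥ min AVC, set P = MC: q = 10. The firm stays open but cuts output.

Output falls from 11 to 10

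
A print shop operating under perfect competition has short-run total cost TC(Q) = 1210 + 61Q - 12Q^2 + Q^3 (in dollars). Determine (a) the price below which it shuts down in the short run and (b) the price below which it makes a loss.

Shutdown price = min AVC. AVC = 61 - 12Q + Q^2, with vertex at Q = 6 and minimum $25.
ATC = 1210/Q + 61 - 12Q + Q^2. Setting dATC/dQ = −1210/Q^2 − 12 + 2Q = 0 gives Q = 11 (since 2·11^3 − 12·11^2 = 1210).
min ATC = 1210/11 + 61 − 12·11 + 11^2 = $160. That is the break-even price.
For $25 ≤ P < $160 the firm produces at a loss; below $25 it shuts down.

Shutdown price = $25; break-even price = $160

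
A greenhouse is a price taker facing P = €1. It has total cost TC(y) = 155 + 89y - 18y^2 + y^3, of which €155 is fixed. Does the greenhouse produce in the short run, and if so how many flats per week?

From TC, MC = TC'(y) = 89 - 36y + 3y^2 and AVC = VC/y = 89 - 18y + y^2.
AVC is minimized where dAVC/dy = -18 + 2y = 0, at y = 9; min AVC = 89 - 18·9 + 9^2 = €8.
P = €1 lies below min AVC = €8; no output level covers variable cost.
Best response: produce nothing and absorb the €155 fixed cost.

Shut down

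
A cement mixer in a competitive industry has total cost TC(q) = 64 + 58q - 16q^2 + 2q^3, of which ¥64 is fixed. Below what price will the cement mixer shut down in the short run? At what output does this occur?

The shutdown price is the minimum of AVC. VC = 58q - 16q^2 + 2q^3, so AVC = 58 - 16q + 2q^2.
At the minimum of AVC, MC = AVC. MC = 58 - 32q + 6q^2; setting MC = AVC gives 4q^2 - 16q = 0, so q = 4. min AVC = 26.
So the shutdown price is ¥26.

¥26 per unit, at q = 4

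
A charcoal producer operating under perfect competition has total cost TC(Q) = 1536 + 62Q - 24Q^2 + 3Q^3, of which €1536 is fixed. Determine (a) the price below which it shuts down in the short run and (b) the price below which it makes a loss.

Shutdown price = min AVC. AVC = 62 - 24Q + 3Q^2, with vertex at Q = 4 and minimum €14.
ATC = 1536/Q + 62 - 24Q + 3Q^2. Setting dATC/dQ = −1536/Q^2 − 24 + 6Q = 0 gives Q = 8 (since 6·8^3 − 24·8^2 = 1536).
min ATC = 1536/8 + 62 − 24·8 + 3·8^2 = €254. That is the break-even price.
Between these two prices the firm operates at a loss; above €254 it earns a profit.

Shutdown price = €14; break-even price = €254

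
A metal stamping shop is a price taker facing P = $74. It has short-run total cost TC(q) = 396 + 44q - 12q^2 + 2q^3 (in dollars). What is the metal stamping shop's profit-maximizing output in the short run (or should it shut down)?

Variable cost is VC = 44q - 12q^2 + 2q^3, so AVC = VC/q = 44 - 12q + 2q^2 and MC = dTC/dq = 44 - 24q + 6q^2.
AVC is minimized where dAVC/dq = -12 + 4q = 0, at q = 3; min AVC = 44 - 12·3 + 2·3^2 = $26.
Because $74 ≥ $26, revenue can cover variable cost; the firm operates.
Solving P = MC: -30 - 24q + 6q^2 = 0 ⇒ q = -1 or 5. On the upward-sloping branch, q* = 5.
Check: AVC at q = 5 is $34 ≤ P, so revenue covers variable cost.
Profit = P·q − TC = 74·5 − 566 = -$196, a loss, but smaller than the $396 fixed cost the firm would lose by shutting down.

Produce at q = 5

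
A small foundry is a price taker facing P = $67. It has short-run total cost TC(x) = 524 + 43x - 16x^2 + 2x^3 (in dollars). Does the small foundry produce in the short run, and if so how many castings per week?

Produce at x = 6

Strip out fixed cost: VC = 43x - 16x^2 + 2x^3. Then AVC = 43 - 16x + 2x^2 and MC = 43 - 32x + 6x^2.
AVC hits its minimum where MC = AVC, at x = 4, giving min AVC = 43 - 16·4 + 2·4^2 = $11.
P = $67 exceeds min AVC = $11, so the firm stays open.
Set P = MC: 67 = 43 - 32x + 6x^2 → -24 - 32x + 6x^2 = 0. The roots are x = -2/3 and x = 6; the profit-maximizing output is on the rising part of MC, so x* = 6.
Check: AVC at x = 6 is $19 ≤ P, so revenue covers variable cost.
Profit = P·x − TC = 67·6 − 638 = -$236, a loss, but smaller than the $524 fixed cost the firm would lose by shutting down.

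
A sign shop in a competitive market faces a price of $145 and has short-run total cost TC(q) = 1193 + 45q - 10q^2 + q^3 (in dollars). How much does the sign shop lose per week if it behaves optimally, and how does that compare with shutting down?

Profit = -$193 at q = 10

AVC = 45 - 10q + q^2 has its minimum $20 at q = 5; price $145 clears that bar, so the firm operates.
MC = 45 - 20q + 3q^2. Setting P = MC and taking the root on the rising branch gives q* = 10.
TR = 145·10 = 1450. TC = 1193 + 450 = 1643. Profit = 1450 − 1643 = -$193.
By producing, the firm covers all variable cost plus $1000 of fixed cost; shutting down would lose the full $1193.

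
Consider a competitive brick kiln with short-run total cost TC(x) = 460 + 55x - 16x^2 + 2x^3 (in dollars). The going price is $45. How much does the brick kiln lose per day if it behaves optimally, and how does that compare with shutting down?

Profit = -$360 at x = 5

AVC = 55 - 16x + 2x^2 has its minimum $23 at x = 4; price $45 clears that bar, so the firm operates.
With MC = 55 - 32x + 6x^2, P = MC on the upward-sloping part at x* = 5.
TR = 45·5 = 225. TC = 460 + 125 = 585. Profit = 225 − 585 = -$360.
Shutting down would mean losing the fixed cost of $460, so operating at a loss of $360 is better by $100.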